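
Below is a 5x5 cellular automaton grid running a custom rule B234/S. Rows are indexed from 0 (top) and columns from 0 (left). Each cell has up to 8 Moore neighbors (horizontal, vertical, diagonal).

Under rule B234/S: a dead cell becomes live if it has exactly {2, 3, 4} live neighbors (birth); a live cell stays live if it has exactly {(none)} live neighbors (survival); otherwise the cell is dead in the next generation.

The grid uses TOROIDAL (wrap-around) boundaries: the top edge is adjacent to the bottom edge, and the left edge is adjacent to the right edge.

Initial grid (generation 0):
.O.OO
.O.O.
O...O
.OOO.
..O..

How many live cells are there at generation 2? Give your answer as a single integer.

Simulating step by step:
Generation 0 (given above): 11 live cells
Generation 1: 9 live cells
O....
..O..
.O.O.
O...O
OO..O
Generation 2: 15 live cells
.OOOO
OO.OO
O.O.O
.OOO.
...O.
Population at generation 2: 15

Answer: 15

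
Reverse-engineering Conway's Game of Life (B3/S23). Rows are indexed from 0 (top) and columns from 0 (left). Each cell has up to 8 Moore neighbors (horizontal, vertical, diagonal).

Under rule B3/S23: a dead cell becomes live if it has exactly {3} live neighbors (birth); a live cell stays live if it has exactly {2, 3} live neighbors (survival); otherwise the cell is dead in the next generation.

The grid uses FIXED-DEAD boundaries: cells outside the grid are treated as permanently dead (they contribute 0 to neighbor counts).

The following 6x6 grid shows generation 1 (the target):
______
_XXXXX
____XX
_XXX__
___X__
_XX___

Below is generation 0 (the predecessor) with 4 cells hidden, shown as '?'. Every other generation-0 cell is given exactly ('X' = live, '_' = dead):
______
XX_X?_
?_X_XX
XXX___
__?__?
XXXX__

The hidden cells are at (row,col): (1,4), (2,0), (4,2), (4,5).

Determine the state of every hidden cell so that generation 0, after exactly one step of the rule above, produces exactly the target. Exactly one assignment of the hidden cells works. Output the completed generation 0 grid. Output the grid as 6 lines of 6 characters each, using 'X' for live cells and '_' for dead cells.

Answer: ______
XX_XX_
__X_XX
XXX___
______
XXXX__

Derivation:
Hidden generation-0 cells (in order): (1,4), (2,0), (4,2), (4,5).
A hidden cell only influences target cells in its own 3x3 neighborhood. Try each of the 2^4 = 16 assignments, step the completed generation 0 forward once under B3/S23, and compare with the target:
  (1,4)=_ (2,0)=_ (4,2)=_ (4,5)=_ -> step gives (1,5)='_' but target has 'X' -> reject
  (1,4)=_ (2,0)=_ (4,2)=_ (4,5)=X -> step gives (1,5)='_' but target has 'X' -> reject
  (1,4)=_ (2,0)=_ (4,2)=X (4,5)=_ -> step gives (1,5)='_' but target has 'X' -> reject
  (1,4)=_ (2,0)=_ (4,2)=X (4,5)=X -> step gives (1,5)='_' but target has 'X' -> reject
  (1,4)=_ (2,0)=X (4,2)=_ (4,5)=_ -> step gives (1,0)='X' but target has '_' -> reject
  (1,4)=_ (2,0)=X (4,2)=_ (4,5)=X -> step gives (1,0)='X' but target has '_' -> reject
  (1,4)=_ (2,0)=X (4,2)=X (4,5)=_ -> step gives (1,0)='X' but target has '_' -> reject
  (1,4)=_ (2,0)=X (4,2)=X (4,5)=X -> step gives (1,0)='X' but target has '_' -> reject
  (1,4)=X (2,0)=_ (4,2)=_ (4,5)=_ -> step reproduces the target at every cell -> ACCEPT
  (1,4)=X (2,0)=_ (4,2)=_ (4,5)=X -> step gives (3,4)='X' but target has '_' -> reject
  (1,4)=X (2,0)=_ (4,2)=X (4,5)=_ -> step gives (3,1)='_' but target has 'X' -> reject
  (1,4)=X (2,0)=_ (4,2)=X (4,5)=X -> step gives (3,1)='_' but target has 'X' -> reject
  (1,4)=X (2,0)=X (4,2)=_ (4,5)=_ -> step gives (1,0)='X' but target has '_' -> reject
  (1,4)=X (2,0)=X (4,2)=_ (4,5)=X -> step gives (1,0)='X' but target has '_' -> reject
  (1,4)=X (2,0)=X (4,2)=X (4,5)=_ -> step gives (1,0)='X' but target has '_' -> reject
  (1,4)=X (2,0)=X (4,2)=X (4,5)=X -> step gives (1,0)='X' but target has '_' -> reject
Unique solution: (1,4)=live, (2,0)=dead, (4,2)=dead, (4,5)=dead.
Check: live-neighbor counts of every cell in the completed generation 0:
222221
123333
464532
132322
465310
122110
Applying B3/S23 to generation 0 with these counts gives:
______
_XXXXX
____XX
_XXX__
___X__
_XX___
which matches the target exactly.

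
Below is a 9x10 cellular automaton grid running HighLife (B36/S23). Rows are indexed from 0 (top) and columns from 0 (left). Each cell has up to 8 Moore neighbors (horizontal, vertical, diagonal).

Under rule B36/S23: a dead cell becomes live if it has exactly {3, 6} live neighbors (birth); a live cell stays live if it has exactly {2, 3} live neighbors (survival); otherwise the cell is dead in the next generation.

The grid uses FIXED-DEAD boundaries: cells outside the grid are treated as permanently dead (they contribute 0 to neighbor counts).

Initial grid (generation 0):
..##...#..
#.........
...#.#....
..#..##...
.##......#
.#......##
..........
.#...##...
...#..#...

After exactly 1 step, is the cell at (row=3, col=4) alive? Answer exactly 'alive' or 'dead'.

Answer: alive

Derivation:
Simulating step by step:
Generation 0 (given above): 20 live cells
Generation 1: 24 live cells
..........
..###.....
....###...
.######...
.##.....##
.##.....##
..........
.....##...
.....##...

Cell (3,4) at generation 1: 1 -> alive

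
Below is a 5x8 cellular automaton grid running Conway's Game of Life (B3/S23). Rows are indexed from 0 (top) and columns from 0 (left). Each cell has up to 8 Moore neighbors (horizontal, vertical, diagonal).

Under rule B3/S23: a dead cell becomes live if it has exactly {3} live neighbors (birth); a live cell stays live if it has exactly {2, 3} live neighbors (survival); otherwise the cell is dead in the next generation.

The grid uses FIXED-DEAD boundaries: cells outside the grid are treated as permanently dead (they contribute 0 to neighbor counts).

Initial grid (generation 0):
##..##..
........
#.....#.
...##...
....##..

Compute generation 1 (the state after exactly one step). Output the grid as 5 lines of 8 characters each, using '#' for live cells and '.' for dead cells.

Answer: ........
##...#..
........
...##...
...###..

Derivation:
Simulating step by step:
Generation 0 (given above): 10 live cells
Generation 1: 8 live cells
(generation 1 grid is the final answer)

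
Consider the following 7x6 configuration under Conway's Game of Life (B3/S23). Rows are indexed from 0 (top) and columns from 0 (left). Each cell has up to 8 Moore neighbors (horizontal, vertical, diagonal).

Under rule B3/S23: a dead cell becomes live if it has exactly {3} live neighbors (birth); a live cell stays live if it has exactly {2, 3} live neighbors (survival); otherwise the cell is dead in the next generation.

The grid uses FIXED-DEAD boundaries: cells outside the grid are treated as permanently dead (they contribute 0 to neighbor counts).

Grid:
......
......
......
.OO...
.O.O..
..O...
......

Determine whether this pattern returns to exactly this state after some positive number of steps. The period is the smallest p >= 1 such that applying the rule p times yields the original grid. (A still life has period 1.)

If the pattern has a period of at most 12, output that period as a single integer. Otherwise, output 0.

Simulating and comparing each generation to the original:
Gen 0 (original, given above): 5 live cells
Gen 1: 5 live cells, MATCHES original -> period = 1

Answer: 1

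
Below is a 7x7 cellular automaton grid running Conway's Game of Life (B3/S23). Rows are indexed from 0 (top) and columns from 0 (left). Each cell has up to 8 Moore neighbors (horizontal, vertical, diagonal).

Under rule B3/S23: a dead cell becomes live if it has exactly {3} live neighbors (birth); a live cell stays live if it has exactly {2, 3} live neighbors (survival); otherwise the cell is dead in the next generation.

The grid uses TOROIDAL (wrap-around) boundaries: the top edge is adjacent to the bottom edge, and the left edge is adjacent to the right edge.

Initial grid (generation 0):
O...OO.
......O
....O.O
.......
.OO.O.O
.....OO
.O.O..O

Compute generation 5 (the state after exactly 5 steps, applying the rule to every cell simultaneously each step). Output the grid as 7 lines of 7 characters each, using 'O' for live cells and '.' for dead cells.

Simulating step by step:
Generation 0 (given above): 15 live cells
Generation 1: 15 live cells
O...OO.
O...O.O
.....O.
O..O...
O.....O
.O.OO.O
.......
Generation 2: 20 live cells
O...OO.
O...O..
O...OO.
O......
.OOOOOO
.....OO
O..O..O
Generation 3: 20 live cells
OO.OOO.
OO.O...
OO..OO.
O.O....
.OOOO..
.O.....
O......
Generation 4: 17 live cells
...OO..
...O...
...OO..
O....OO
O..O...
OO.O...
O.O.O.O
Generation 5: 21 live cells
(generation 5 grid is the final answer)

Answer: ..O.OO.
..O....
...OOOO
O..O.OO
..O.O..
...OO..
O.O.OOO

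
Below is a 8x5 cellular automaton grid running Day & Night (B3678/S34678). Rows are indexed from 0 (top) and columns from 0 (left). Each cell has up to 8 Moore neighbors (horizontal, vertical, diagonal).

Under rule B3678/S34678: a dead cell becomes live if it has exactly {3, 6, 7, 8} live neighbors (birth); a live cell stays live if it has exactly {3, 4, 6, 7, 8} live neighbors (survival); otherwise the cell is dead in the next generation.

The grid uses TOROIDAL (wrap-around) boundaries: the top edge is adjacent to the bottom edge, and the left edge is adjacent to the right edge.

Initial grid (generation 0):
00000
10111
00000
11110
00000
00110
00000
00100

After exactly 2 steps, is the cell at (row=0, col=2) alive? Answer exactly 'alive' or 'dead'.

Answer: dead

Derivation:
Simulating step by step:
Generation 0 (given above): 11 live cells
Generation 1: 6 live cells
01101
00000
00000
00000
00001
00000
00110
00000
Generation 2: 2 live cells
00000
00000
00000
00000
00000
00010
00000
01000

Cell (0,2) at generation 2: 0 -> dead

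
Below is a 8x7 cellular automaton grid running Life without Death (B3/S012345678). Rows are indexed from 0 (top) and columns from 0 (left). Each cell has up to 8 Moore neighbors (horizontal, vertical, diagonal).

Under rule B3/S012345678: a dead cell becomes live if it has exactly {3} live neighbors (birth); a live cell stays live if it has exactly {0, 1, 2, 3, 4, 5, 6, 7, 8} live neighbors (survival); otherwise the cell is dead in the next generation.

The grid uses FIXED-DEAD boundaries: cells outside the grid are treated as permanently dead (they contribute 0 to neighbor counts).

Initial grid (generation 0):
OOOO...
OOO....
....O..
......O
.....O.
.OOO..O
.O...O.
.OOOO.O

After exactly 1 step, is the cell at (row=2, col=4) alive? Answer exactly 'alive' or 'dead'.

Answer: alive

Derivation:
Simulating step by step:
Generation 0 (given above): 21 live cells
Generation 1: 30 live cells
OOOO...
OOO....
.O..O..
.....OO
..O..OO
.OOOOOO
OO...OO
.OOOOOO

Cell (2,4) at generation 1: 1 -> alive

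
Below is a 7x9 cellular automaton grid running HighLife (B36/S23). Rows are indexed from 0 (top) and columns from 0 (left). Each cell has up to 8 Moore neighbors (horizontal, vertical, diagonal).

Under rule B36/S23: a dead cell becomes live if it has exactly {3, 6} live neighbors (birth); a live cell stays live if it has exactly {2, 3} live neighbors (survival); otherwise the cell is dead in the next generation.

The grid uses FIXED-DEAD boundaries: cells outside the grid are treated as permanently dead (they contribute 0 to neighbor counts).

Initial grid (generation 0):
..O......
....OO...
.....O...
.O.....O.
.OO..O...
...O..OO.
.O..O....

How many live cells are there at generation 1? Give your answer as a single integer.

Answer: 16

Derivation:
Simulating step by step:
Generation 0 (given above): 14 live cells
Generation 1: 16 live cells
.........
....OO...
....OOO..
.OO...O..
.OO....O.
.O.OOOO..
.........
Population at generation 1: 16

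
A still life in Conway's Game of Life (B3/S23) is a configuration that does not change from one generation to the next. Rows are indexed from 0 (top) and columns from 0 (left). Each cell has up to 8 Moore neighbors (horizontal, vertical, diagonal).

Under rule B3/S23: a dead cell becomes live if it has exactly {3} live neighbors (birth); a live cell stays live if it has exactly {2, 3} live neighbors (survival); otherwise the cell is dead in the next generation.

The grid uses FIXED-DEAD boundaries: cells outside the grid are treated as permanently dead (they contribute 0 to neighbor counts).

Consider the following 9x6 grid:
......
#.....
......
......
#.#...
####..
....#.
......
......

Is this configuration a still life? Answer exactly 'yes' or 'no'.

Answer: no

Derivation:
Compute generation 1 and compare to generation 0 (given above):
Generation 1:
......
......
......
......
#.##..
#.##..
.###..
......
......
Cell (1,0) differs: gen0=1 vs gen1=0 -> NOT a still life.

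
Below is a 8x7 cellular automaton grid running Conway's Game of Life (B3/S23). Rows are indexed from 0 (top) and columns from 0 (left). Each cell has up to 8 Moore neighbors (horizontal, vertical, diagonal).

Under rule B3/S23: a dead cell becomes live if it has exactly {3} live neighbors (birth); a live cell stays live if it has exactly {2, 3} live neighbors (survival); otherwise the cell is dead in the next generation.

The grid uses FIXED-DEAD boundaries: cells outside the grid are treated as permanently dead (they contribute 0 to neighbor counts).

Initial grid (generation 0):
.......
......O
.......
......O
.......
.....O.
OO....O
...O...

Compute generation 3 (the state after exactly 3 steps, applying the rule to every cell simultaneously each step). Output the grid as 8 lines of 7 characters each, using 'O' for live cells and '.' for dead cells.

Simulating step by step:
Generation 0 (given above): 7 live cells
Generation 1: 0 live cells
.......
.......
.......
.......
.......
.......
.......
.......
Generation 2: 0 live cells
.......
.......
.......
.......
.......
.......
.......
.......
Generation 3: 0 live cells
(generation 3 grid is the final answer)

Answer: .......
.......
.......
.......
.......
.......
.......
.......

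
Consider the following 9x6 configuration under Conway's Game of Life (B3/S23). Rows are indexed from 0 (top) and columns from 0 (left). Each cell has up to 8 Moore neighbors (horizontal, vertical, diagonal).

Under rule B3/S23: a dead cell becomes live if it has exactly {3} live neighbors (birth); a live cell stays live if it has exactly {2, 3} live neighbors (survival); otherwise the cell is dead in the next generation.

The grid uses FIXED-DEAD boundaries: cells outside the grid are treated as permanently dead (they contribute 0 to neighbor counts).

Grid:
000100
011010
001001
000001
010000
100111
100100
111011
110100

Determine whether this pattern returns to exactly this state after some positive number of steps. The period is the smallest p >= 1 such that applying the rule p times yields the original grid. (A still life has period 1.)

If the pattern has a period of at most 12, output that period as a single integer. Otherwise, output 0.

Simulating and comparing each generation to the original:
Gen 0 (original, given above): 22 live cells
Gen 1: 21 live cells, differs from original
Gen 2: 26 live cells, differs from original
Gen 3: 18 live cells, differs from original
Gen 4: 20 live cells, differs from original
Gen 5: 20 live cells, differs from original
Gen 6: 15 live cells, differs from original
Gen 7: 15 live cells, differs from original
Gen 8: 15 live cells, differs from original
Gen 9: 16 live cells, differs from original
Gen 10: 14 live cells, differs from original
Gen 11: 16 live cells, differs from original
Gen 12: 10 live cells, differs from original
No period found within 12 steps.

Answer: 0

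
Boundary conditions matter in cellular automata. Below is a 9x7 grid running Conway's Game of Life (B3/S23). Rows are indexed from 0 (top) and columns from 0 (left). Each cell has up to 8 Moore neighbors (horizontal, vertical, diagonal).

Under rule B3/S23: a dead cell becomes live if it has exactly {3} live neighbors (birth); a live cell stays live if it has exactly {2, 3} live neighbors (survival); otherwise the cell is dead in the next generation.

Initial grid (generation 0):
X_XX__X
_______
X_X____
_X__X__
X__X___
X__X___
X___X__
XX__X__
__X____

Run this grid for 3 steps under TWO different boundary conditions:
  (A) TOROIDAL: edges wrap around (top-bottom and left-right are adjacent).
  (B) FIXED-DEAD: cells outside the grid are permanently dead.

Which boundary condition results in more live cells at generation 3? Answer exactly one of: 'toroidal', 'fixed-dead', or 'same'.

Under TOROIDAL boundary, generation 3:
_______
X_____X
_______
_____X_
_______
_______
____X__
____X__
____XX_
Population = 7

Under FIXED-DEAD boundary, generation 3:
_______
_______
_______
_______
_______
_______
____X__
X__X___
X_XX___
Population = 6

Comparison: toroidal=7, fixed-dead=6 -> toroidal

Answer: toroidal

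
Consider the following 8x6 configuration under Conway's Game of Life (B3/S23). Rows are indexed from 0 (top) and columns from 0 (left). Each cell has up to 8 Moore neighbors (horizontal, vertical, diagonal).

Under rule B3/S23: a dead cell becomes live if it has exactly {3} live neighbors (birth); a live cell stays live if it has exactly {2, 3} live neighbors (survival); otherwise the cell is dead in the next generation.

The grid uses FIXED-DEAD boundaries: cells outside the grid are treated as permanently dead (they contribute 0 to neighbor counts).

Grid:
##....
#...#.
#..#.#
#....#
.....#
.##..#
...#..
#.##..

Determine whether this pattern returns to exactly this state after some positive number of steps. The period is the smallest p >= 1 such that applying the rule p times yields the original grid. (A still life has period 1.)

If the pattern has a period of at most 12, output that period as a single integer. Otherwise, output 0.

Simulating and comparing each generation to the original:
Gen 0 (original, given above): 17 live cells
Gen 1: 17 live cells, differs from original
Gen 2: 17 live cells, differs from original
Gen 3: 18 live cells, differs from original
Gen 4: 11 live cells, differs from original
Gen 5: 7 live cells, differs from original
Gen 6: 5 live cells, differs from original
Gen 7: 3 live cells, differs from original
Gen 8: 2 live cells, differs from original
Gen 9: 0 live cells, differs from original
Gen 10: 0 live cells, differs from original
Gen 11: 0 live cells, differs from original
Gen 12: 0 live cells, differs from original
No period found within 12 steps.

Answer: 0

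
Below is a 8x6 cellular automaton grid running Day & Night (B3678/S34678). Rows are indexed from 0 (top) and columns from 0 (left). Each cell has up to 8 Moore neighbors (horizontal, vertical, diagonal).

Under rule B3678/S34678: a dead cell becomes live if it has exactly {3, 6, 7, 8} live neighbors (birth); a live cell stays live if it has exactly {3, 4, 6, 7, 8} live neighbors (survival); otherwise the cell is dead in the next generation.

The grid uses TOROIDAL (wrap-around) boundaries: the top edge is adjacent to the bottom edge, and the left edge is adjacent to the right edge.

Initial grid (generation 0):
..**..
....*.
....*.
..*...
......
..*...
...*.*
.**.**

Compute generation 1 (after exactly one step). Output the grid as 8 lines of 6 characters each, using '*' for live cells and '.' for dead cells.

Simulating step by step:
Generation 0 (given above): 12 live cells
Generation 1: 11 live cells
(generation 1 grid is the final answer)

Answer: .***.*
......
...*..
......
......
......
**.*..
*.*.*.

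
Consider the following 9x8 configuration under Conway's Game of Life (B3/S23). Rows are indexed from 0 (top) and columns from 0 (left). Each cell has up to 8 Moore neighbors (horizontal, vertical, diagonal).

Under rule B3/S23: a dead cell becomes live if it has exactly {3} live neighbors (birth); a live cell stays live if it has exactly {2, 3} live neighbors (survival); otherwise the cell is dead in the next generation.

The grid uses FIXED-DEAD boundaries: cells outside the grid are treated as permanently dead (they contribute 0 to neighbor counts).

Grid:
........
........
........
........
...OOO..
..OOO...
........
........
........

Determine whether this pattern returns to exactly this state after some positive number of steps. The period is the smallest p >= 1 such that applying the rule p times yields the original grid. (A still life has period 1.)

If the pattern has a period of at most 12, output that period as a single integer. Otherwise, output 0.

Simulating and comparing each generation to the original:
Gen 0 (original, given above): 6 live cells
Gen 1: 6 live cells, differs from original
Gen 2: 6 live cells, MATCHES original -> period = 2

Answer: 2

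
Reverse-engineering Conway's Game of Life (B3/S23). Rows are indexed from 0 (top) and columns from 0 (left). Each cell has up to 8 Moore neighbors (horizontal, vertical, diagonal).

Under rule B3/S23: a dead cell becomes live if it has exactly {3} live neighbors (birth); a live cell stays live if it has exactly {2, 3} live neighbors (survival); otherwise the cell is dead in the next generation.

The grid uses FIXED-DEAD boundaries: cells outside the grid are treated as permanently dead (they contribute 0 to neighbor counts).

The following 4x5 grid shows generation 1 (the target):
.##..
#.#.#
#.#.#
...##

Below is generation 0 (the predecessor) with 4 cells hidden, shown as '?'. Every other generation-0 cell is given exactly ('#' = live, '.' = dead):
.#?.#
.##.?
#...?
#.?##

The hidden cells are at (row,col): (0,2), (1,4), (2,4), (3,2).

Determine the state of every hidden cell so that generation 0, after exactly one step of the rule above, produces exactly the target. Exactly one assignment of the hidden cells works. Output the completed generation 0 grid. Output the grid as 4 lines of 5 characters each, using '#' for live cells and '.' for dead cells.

Answer: .##.#
.##.#
#...#
#..##

Derivation:
Hidden generation-0 cells (in order): (0,2), (1,4), (2,4), (3,2).
A hidden cell only influences target cells in its own 3x3 neighborhood. Try each of the 2^4 = 16 assignments, step the completed generation 0 forward once under B3/S23, and compare with the target:
  (0,2)=. (1,4)=. (2,4)=. (3,2)=. -> step gives (1,1)='#' but target has '.' -> reject
  (0,2)=. (1,4)=. (2,4)=. (3,2)=# -> step gives (1,1)='#' but target has '.' -> reject
  (0,2)=. (1,4)=. (2,4)=# (3,2)=. -> step gives (1,1)='#' but target has '.' -> reject
  (0,2)=. (1,4)=. (2,4)=# (3,2)=# -> step gives (1,1)='#' but target has '.' -> reject
  (0,2)=. (1,4)=# (2,4)=. (3,2)=. -> step gives (0,3)='#' but target has '.' -> reject
  (0,2)=. (1,4)=# (2,4)=. (3,2)=# -> step gives (0,3)='#' but target has '.' -> reject
  (0,2)=. (1,4)=# (2,4)=# (3,2)=. -> step gives (0,3)='#' but target has '.' -> reject
  (0,2)=. (1,4)=# (2,4)=# (3,2)=# -> step gives (0,3)='#' but target has '.' -> reject
  (0,2)=# (1,4)=. (2,4)=. (3,2)=. -> step gives (0,3)='#' but target has '.' -> reject
  (0,2)=# (1,4)=. (2,4)=. (3,2)=# -> step gives (0,3)='#' but target has '.' -> reject
  (0,2)=# (1,4)=. (2,4)=# (3,2)=. -> step gives (0,3)='#' but target has '.' -> reject
  (0,2)=# (1,4)=. (2,4)=# (3,2)=# -> step gives (0,3)='#' but target has '.' -> reject
  (0,2)=# (1,4)=# (2,4)=. (3,2)=. -> step gives (1,4)='.' but target has '#' -> reject
  (0,2)=# (1,4)=# (2,4)=. (3,2)=# -> step gives (1,4)='.' but target has '#' -> reject
  (0,2)=# (1,4)=# (2,4)=# (3,2)=. -> step reproduces the target at every cell -> ACCEPT
  (0,2)=# (1,4)=# (2,4)=# (3,2)=# -> step gives (2,2)='.' but target has '#' -> reject
Unique solution: (0,2)=live, (1,4)=live, (2,4)=live, (3,2)=dead.
Check: live-neighbor counts of every cell in the completed generation 0:
23341
34352
24353
12122
Applying B3/S23 to generation 0 with these counts gives:
.##..
#.#.#
#.#.#
...##
which matches the target exactly.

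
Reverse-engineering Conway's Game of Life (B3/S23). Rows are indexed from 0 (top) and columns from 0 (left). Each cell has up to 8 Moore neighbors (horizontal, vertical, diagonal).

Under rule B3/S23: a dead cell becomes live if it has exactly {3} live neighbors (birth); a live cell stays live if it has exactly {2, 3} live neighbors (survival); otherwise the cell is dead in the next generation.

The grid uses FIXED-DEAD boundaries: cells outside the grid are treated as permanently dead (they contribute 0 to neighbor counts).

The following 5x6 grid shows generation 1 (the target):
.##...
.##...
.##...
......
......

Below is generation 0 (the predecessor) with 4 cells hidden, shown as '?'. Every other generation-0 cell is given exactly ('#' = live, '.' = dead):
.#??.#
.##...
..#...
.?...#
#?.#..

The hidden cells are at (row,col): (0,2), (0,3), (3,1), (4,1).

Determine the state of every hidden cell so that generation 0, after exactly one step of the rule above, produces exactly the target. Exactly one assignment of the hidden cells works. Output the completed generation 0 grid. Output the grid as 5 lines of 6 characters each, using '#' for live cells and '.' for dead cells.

Hidden generation-0 cells (in order): (0,2), (0,3), (3,1), (4,1).
A hidden cell only influences target cells in its own 3x3 neighborhood. Try each of the 2^4 = 16 assignments, step the completed generation 0 forward once under B3/S23, and compare with the target:
  (0,2)=. (0,3)=. (3,1)=. (4,1)=. -> step reproduces the target at every cell -> ACCEPT
  (0,2)=. (0,3)=. (3,1)=. (4,1)=# -> step gives (3,1)='#' but target has '.' -> reject
  (0,2)=. (0,3)=. (3,1)=# (4,1)=. -> step gives (2,1)='.' but target has '#' -> reject
  (0,2)=. (0,3)=. (3,1)=# (4,1)=# -> step gives (2,1)='.' but target has '#' -> reject
  (0,2)=. (0,3)=# (3,1)=. (4,1)=. -> step gives (0,2)='.' but target has '#' -> reject
  (0,2)=. (0,3)=# (3,1)=. (4,1)=# -> step gives (0,2)='.' but target has '#' -> reject
  (0,2)=. (0,3)=# (3,1)=# (4,1)=. -> step gives (0,2)='.' but target has '#' -> reject
  (0,2)=. (0,3)=# (3,1)=# (4,1)=# -> step gives (0,2)='.' but target has '#' -> reject
  (0,2)=# (0,3)=. (3,1)=. (4,1)=. -> step gives (1,1)='.' but target has '#' -> reject
  (0,2)=# (0,3)=. (3,1)=. (4,1)=# -> step gives (1,1)='.' but target has '#' -> reject
  (0,2)=# (0,3)=. (3,1)=# (4,1)=. -> step gives (1,1)='.' but target has '#' -> reject
  (0,2)=# (0,3)=. (3,1)=# (4,1)=# -> step gives (1,1)='.' but target has '#' -> reject
  (0,2)=# (0,3)=# (3,1)=. (4,1)=. -> step gives (0,2)='.' but target has '#' -> reject
  (0,2)=# (0,3)=# (3,1)=. (4,1)=# -> step gives (0,2)='.' but target has '#' -> reject
  (0,2)=# (0,3)=# (3,1)=# (4,1)=. -> step gives (0,2)='.' but target has '#' -> reject
  (0,2)=# (0,3)=# (3,1)=# (4,1)=# -> step gives (0,2)='.' but target has '#' -> reject
Unique solution: (0,2)=dead, (0,3)=dead, (3,1)=dead, (4,1)=dead.
Check: live-neighbor counts of every cell in the completed generation 0:
223110
233211
132211
122220
011021
Applying B3/S23 to generation 0 with these counts gives:
.##...
.##...
.##...
......
......
which matches the target exactly.

Answer: .#...#
.##...
..#...
.....#
#..#..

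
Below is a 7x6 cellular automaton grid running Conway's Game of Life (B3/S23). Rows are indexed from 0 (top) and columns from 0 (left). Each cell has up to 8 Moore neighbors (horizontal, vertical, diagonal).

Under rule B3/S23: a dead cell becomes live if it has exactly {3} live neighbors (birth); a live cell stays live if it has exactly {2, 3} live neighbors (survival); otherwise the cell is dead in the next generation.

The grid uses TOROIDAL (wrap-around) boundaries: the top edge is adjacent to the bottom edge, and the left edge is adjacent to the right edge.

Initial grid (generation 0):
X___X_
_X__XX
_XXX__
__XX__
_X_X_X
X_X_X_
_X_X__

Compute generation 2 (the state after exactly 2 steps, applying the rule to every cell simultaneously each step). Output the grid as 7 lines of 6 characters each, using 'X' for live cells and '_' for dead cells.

Answer: ______
____X_
_X____
______
_X__X_
______
______

Derivation:
Simulating step by step:
Generation 0 (given above): 18 live cells
Generation 1: 22 live cells
XXXXX_
_X__XX
XX____
X_____
XX___X
X___XX
XXXXX_
Generation 2: 4 live cells
(generation 2 grid is the final answer)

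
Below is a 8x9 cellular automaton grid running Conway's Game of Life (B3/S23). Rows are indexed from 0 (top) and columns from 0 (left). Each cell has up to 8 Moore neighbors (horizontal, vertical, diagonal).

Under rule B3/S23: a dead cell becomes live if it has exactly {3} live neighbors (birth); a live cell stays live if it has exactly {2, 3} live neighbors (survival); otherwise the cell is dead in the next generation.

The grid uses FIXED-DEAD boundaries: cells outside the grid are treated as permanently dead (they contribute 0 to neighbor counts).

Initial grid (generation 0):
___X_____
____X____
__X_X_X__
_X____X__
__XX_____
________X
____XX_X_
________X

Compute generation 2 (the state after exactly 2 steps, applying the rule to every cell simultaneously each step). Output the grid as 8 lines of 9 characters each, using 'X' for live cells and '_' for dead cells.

Answer: _________
____X____
_____X___
__X______
__XXX____
___X_____
_________
_________

Derivation:
Simulating step by step:
Generation 0 (given above): 14 live cells
Generation 1: 10 live cells
_________
____XX___
___X_____
_X___X___
__X______
___XX____
_______XX
_________
Generation 2: 7 live cells
(generation 2 grid is the final answer)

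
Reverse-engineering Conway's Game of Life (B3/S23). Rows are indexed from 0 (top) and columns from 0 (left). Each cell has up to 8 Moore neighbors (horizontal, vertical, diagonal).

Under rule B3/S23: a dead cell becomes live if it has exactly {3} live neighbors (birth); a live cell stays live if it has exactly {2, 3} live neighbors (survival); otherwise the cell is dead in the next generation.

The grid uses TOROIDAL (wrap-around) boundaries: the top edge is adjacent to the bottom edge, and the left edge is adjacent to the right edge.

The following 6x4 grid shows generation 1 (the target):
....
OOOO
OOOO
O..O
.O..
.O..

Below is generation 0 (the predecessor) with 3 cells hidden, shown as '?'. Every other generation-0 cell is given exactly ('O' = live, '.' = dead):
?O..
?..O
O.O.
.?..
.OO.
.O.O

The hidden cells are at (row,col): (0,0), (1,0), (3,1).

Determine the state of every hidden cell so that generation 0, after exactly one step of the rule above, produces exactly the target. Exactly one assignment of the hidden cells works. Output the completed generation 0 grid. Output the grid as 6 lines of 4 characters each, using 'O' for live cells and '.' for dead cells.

Hidden generation-0 cells (in order): (0,0), (1,0), (3,1).
A hidden cell only influences target cells in its own 3x3 neighborhood. Try each of the 2^3 = 8 assignments, step the completed generation 0 forward once under B3/S23, and compare with the target:
  (0,0)=. (1,0)=. (3,1)=. -> step gives (2,0)='.' but target has 'O' -> reject
  (0,0)=. (1,0)=. (3,1)=O -> step reproduces the target at every cell -> ACCEPT
  (0,0)=. (1,0)=O (3,1)=. -> step gives (0,1)='O' but target has '.' -> reject
  (0,0)=. (1,0)=O (3,1)=O -> step gives (0,1)='O' but target has '.' -> reject
  (0,0)=O (1,0)=. (3,1)=. -> step gives (0,1)='O' but target has '.' -> reject
  (0,0)=O (1,0)=. (3,1)=O -> step gives (0,1)='O' but target has '.' -> reject
  (0,0)=O (1,0)=O (3,1)=. -> step gives (0,1)='O' but target has '.' -> reject
  (0,0)=O (1,0)=O (3,1)=O -> step gives (0,1)='O' but target has '.' -> reject
Unique solution: (0,0)=dead, (1,0)=dead, (3,1)=live.
Check: live-neighbor counts of every cell in the completed generation 0:
4142
3332
2323
3443
4342
4351
Applying B3/S23 to generation 0 with these counts gives:
....
OOOO
OOOO
O..O
.O..
.O..
which matches the target exactly.

Answer: .O..
...O
O.O.
.O..
.OO.
.O.O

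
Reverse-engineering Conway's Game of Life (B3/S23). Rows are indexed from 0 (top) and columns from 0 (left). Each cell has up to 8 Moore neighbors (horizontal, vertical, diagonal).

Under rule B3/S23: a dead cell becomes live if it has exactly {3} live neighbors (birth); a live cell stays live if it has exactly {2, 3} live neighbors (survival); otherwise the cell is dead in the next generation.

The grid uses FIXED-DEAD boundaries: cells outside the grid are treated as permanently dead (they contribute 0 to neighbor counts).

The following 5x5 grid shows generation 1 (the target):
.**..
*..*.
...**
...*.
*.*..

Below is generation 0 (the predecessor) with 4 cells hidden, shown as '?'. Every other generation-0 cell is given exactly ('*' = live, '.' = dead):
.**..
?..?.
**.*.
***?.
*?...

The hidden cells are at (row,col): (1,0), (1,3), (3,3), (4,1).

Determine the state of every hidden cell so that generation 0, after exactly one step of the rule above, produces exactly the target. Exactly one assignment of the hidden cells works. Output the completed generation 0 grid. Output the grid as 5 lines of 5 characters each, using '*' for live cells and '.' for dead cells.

Answer: .**..
*..*.
**.*.
****.
*....

Derivation:
Hidden generation-0 cells (in order): (1,0), (1,3), (3,3), (4,1).
A hidden cell only influences target cells in its own 3x3 neighborhood. Try each of the 2^4 = 16 assignments, step the completed generation 0 forward once under B3/S23, and compare with the target:
  (1,0)=. (1,3)=. (3,3)=. (4,1)=. -> step gives (0,1)='.' but target has '*' -> reject
  (1,0)=. (1,3)=. (3,3)=. (4,1)=* -> step gives (0,1)='.' but target has '*' -> reject
  (1,0)=. (1,3)=. (3,3)=* (4,1)=. -> step gives (0,1)='.' but target has '*' -> reject
  (1,0)=. (1,3)=. (3,3)=* (4,1)=* -> step gives (0,1)='.' but target has '*' -> reject
  (1,0)=. (1,3)=* (3,3)=. (4,1)=. -> step gives (0,1)='.' but target has '*' -> reject
  (1,0)=. (1,3)=* (3,3)=. (4,1)=* -> step gives (0,1)='.' but target has '*' -> reject
  (1,0)=. (1,3)=* (3,3)=* (4,1)=. -> step gives (0,1)='.' but target has '*' -> reject
  (1,0)=. (1,3)=* (3,3)=* (4,1)=* -> step gives (0,1)='.' but target has '*' -> reject
  (1,0)=* (1,3)=. (3,3)=. (4,1)=. -> step gives (0,2)='.' but target has '*' -> reject
  (1,0)=* (1,3)=. (3,3)=. (4,1)=* -> step gives (0,2)='.' but target has '*' -> reject
  (1,0)=* (1,3)=. (3,3)=* (4,1)=. -> step gives (0,2)='.' but target has '*' -> reject
  (1,0)=* (1,3)=. (3,3)=* (4,1)=* -> step gives (0,2)='.' but target has '*' -> reject
  (1,0)=* (1,3)=* (3,3)=. (4,1)=. -> step gives (2,4)='.' but target has '*' -> reject
  (1,0)=* (1,3)=* (3,3)=. (4,1)=* -> step gives (2,4)='.' but target has '*' -> reject
  (1,0)=* (1,3)=* (3,3)=* (4,1)=. -> step reproduces the target at every cell -> ACCEPT
  (1,0)=* (1,3)=* (3,3)=* (4,1)=* -> step gives (4,2)='.' but target has '*' -> reject
Unique solution: (1,0)=live, (1,3)=live, (3,3)=live, (4,1)=dead.
Check: live-neighbor counts of every cell in the completed generation 0:
22221
35522
45633
45422
24321
Applying B3/S23 to generation 0 with these counts gives:
.**..
*..*.
...**
...*.
*.*..
which matches the target exactly.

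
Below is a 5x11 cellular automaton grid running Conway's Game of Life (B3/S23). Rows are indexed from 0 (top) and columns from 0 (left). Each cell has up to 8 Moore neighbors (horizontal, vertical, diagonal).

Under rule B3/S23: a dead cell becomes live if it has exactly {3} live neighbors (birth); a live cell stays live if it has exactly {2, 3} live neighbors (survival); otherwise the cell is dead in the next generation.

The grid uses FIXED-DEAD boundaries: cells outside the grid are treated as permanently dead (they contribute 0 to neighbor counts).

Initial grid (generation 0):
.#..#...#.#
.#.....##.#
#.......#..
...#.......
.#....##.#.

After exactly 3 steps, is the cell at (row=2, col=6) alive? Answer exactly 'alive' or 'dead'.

Simulating step by step:
Generation 0 (given above): 15 live cells
Generation 1: 11 live cells
.......##..
##.....##..
.......###.
.......##..
...........
Generation 2: 7 live cells
.......##..
......#....
......#..#.
.......#.#.
...........
Generation 3: 7 live cells
.......#...
......#.#..
......###..
........#..
...........

Cell (2,6) at generation 3: 1 -> alive

Answer: alive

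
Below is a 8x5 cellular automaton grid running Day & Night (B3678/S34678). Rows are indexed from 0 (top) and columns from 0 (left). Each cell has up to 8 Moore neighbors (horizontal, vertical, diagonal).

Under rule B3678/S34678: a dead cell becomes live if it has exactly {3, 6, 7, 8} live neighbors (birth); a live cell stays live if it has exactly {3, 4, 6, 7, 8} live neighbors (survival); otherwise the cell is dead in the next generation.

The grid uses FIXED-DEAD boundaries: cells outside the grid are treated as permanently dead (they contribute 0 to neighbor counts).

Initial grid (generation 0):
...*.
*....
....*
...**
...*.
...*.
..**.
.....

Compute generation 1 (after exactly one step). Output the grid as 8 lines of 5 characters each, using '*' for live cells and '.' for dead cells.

Simulating step by step:
Generation 0 (given above): 9 live cells
Generation 1: 7 live cells
(generation 1 grid is the final answer)

Answer: .....
.....
...*.
...**
..**.
...**
.....
.....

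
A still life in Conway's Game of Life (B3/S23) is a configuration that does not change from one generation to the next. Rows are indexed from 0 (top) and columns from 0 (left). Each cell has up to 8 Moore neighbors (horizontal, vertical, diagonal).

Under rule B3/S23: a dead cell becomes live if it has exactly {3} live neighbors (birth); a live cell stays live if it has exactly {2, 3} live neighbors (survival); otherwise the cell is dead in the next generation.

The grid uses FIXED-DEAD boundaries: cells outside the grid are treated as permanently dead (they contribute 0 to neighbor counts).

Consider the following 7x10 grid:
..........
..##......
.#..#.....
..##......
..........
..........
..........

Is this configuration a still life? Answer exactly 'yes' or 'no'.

Compute generation 1 and compare to generation 0 (given above):
Generation 1:
..........
..##......
.#..#.....
..##......
..........
..........
..........
The grids are IDENTICAL -> still life.

Answer: yes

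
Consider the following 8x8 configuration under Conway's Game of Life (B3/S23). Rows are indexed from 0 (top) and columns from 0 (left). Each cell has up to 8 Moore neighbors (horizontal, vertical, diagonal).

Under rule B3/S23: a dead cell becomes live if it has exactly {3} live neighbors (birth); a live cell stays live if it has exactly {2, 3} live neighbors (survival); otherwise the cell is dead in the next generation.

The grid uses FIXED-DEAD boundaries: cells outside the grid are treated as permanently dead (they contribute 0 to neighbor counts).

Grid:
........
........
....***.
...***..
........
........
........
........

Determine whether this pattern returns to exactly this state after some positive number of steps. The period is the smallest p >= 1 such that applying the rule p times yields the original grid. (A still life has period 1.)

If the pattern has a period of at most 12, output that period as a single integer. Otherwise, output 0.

Simulating and comparing each generation to the original:
Gen 0 (original, given above): 6 live cells
Gen 1: 6 live cells, differs from original
Gen 2: 6 live cells, MATCHES original -> period = 2

Answer: 2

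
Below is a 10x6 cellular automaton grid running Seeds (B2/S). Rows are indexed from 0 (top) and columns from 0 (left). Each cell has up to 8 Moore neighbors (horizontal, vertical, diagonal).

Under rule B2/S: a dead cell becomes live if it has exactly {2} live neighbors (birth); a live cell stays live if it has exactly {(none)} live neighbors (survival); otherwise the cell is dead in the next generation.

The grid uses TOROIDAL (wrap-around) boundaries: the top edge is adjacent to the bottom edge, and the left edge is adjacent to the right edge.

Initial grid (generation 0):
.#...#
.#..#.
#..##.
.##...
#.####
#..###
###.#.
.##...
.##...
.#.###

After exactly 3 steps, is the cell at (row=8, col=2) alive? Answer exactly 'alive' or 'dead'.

Simulating step by step:
Generation 0 (given above): 30 live cells
Generation 1: 2 live cells
......
......
......
......
......
......
......
.....#
.....#
......
Generation 2: 4 live cells
......
......
......
......
......
......
......
#...#.
#...#.
......
Generation 3: 6 live cells
......
......
......
......
......
......
.....#
.#.#..
.#.#..
.....#

Cell (8,2) at generation 3: 0 -> dead

Answer: dead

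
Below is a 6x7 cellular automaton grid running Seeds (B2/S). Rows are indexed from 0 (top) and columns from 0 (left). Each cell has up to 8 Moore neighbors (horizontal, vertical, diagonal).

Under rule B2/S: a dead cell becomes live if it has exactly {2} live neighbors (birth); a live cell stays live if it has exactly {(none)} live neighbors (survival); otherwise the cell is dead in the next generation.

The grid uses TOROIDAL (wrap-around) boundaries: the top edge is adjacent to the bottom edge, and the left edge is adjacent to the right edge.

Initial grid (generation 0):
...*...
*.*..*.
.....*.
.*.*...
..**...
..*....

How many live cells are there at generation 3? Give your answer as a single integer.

Answer: 13

Derivation:
Simulating step by step:
Generation 0 (given above): 10 live cells
Generation 1: 9 live cells
....*.*
.*.*...
*..*...
.......
....*..
.*..*..
Generation 2: 10 live cells
.*.....
.....**
.*..*..
...**..
...*.*.
*......
Generation 3: 13 live cells
.....*.
.**.*..
*.*...*
.......
..*...*
.**.*.*
Population at generation 3: 13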